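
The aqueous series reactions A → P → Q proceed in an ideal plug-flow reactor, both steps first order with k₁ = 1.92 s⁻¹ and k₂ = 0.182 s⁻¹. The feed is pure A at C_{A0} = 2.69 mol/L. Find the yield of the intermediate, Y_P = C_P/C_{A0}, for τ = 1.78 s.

Solving the coupled first-order balances gives C_P(τ) = [k₁/(k₂−k₁)]·C_{A0}·(e^(−k₁τ) − e^(−k₂τ)).
e^(−k₁τ) = e^(−1.92×1.78) = e^(−3.418) = 0.03279; e^(−k₂τ) = e^(−0.3240) = 0.7233.
C_P = 1.92×2.69/(0.182−1.92) × (0.03279−0.7233) = (-2.972)×(-0.6905) = 2.052 mol/L.
Y_P = C_P/C_{A0} = 2.052/2.69 = 0.763.

0.763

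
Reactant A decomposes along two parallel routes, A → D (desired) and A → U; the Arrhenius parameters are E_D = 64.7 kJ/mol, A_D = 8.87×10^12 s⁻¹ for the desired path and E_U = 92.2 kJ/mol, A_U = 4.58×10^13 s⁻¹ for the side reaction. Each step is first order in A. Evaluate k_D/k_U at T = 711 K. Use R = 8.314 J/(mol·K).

20.3

With equal orders, S_{D/U} = k_D/k_U = (A_D/A_U)·exp[(E_U−E_D)/(RT)].
(E_U−E_D)/(RT) = (92.2−64.7)×10³/(8.314×711) = 27500/5911 = 4.652.
k_D/k_U = (8.87×10^12/4.58×10^13)·exp(4.652) = 0.1937 × 104.8 = 20.3.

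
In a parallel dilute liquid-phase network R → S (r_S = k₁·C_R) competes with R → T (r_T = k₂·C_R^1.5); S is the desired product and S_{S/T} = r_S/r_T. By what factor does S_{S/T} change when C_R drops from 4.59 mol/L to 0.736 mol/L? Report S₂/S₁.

S_{S/T} = (k₁/k₂)·C_R^-0.5, so S₂/S₁ = (C_{R,2}/C_{R,1})^-0.5.
= (0.736/4.59)^(-0.5) = (0.1603)^(-0.5) = 2.50.

2.50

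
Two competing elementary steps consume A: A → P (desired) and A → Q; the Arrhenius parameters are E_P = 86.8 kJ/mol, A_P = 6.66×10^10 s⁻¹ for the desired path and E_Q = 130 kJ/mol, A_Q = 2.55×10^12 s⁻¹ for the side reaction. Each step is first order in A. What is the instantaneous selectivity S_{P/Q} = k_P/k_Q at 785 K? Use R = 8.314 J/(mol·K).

19.6

Since both paths have the same order in A, the concentration cancels and S_{P/Q} = k_P/k_Q = (A_P/A_Q)·exp[(E_Q−E_P)/(RT)].
(E_Q−E_P)/(RT) = (130−86.8)×10³/(8.314×785) = 43200/6526 = 6.619.
k_P/k_Q = (6.66×10^10/2.55×10^12)·exp(6.619) = 0.02612 × 749.3 = 19.6.
Since E_P < E_Q, lowering the temperature improves selectivity toward P.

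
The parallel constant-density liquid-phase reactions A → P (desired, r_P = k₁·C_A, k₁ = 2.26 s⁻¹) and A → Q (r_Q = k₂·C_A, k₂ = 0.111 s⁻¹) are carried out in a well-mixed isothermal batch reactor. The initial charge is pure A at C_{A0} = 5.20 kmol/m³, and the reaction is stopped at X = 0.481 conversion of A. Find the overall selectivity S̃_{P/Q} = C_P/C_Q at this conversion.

20.4

C_A = C_{A0}(1−X) = 2.699 kmol/m³.
Both paths are first order in A, so the instantaneous fraction to P is constant: dC_P/d(−C_A) = k₁/(k₁+k₂) = 0.9532.
C_P = 0.9532·(C_{A0}−C_A) = 0.9532×2.501 = 2.38 kmol/m³.
C_Q = (C_{A0}−C_A)−C_P = 0.1171 kmol/m³; S̃_{P/Q} = 2.384/0.1171 = 20.4.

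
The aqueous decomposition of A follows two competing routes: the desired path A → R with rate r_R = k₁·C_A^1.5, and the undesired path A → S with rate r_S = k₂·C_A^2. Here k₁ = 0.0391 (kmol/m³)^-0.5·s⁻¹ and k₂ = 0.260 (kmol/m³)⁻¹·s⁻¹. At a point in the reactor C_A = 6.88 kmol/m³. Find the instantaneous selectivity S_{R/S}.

0.0573

S_{R/S} = r_R/r_S = (k₁·C_A^1.5)/(k₂·C_A^2) = (k₁/k₂)·C_A^-0.5.
= (0.0391×6.880^1.5) / (0.260×6.880^2) = 0.7056/12.31 = 0.0573.
The undesired path is higher order in A, so low C_A (CSTR or dilute feed) favours R.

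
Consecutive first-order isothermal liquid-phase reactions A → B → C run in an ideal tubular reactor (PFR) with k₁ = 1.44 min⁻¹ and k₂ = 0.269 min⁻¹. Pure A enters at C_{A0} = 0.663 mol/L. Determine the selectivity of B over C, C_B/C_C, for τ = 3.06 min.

The intermediate concentration in a first-order A→B→C sequence is C_B = k₁C_{A0}(e^(−k₁τ) − e^(−k₂τ))/(k₂−k₁).
e^(−k₁τ) = e^(−1.44×3.06) = e^(−4.406) = 0.01220; e^(−k₂τ) = e^(−0.8231) = 0.4391.
C_B = 1.44×0.663/(0.269−1.44) × (0.01220−0.4391) = (-0.8153)×(-0.4269) = 0.3480 mol/L.
C_A = C_{A0}e^(−k₁τ) = 0.008088 mol/L, so C_C = C_{A0}−C_A−C_B = 0.3069 mol/L; C_B/C_C = 1.13.

1.13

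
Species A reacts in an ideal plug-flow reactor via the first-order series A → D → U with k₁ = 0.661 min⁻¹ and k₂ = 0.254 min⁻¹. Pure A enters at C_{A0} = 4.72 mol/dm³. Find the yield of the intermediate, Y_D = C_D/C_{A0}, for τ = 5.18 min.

The intermediate concentration in a first-order A→B→C sequence is C_D = k₁C_{A0}(e^(−k₁τ) − e^(−k₂τ))/(k₂−k₁).
e^(−k₁τ) = e^(−0.661×5.18) = e^(−3.424) = 0.03258; e^(−k₂τ) = e^(−1.316) = 0.2683.
C_D = 0.661×4.72/(0.254−0.661) × (0.03258−0.2683) = (-7.666)×(-0.2357) = 1.807 mol/dm³.
Y_D = C_D/C_{A0} = 1.807/4.72 = 0.383.

0.383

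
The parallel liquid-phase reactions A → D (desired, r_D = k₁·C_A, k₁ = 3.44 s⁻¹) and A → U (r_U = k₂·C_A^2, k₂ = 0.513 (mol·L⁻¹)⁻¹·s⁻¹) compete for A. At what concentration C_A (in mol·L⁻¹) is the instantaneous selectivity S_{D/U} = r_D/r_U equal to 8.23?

S_{D/U} = (k₁/k₂)·C_A⁻¹ ⇒ C_A = (S·k₂/k₁)^(-1).
= (8.23×0.513/3.44)^(-1) = (1.227)^(-1) = 0.815 mol·L⁻¹.

0.815 mol·L⁻¹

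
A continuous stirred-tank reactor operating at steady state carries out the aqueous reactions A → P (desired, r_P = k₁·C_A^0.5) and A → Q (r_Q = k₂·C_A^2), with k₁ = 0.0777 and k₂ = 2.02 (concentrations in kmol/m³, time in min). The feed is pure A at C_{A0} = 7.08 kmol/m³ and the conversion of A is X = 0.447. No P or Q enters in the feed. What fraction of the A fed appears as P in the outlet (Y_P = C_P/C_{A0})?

0.00221

Exit C_A = C_{A0}(1−X) = 7.08×0.553 = 3.915 kmol/m³.
A CSTR operates uniformly at the exit composition, giving r_P = 0.1537 and r_Q = 30.96 (each k·C_A^n at C_A = 3.915).
Fraction of consumed A going to P: r_P/(r_P+r_Q) = 0.004941.
C_P = 0.004941·C_{A0}·X = 0.004941×7.08×0.447 = 0.0156 kmol/m³; Y_P = C_P/C_{A0} = 0.00221.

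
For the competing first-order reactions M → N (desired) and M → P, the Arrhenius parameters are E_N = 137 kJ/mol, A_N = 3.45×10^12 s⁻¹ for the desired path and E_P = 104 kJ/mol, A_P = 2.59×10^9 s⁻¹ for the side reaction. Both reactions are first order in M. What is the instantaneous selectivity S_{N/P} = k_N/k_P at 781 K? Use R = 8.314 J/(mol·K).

k_N/k_P = (A_N/A_P)·exp[−(E_N−E_P)/(RT)] = (A_N/A_P)·exp[(E_P−E_N)/(RT)].
(E_P−E_N)/(RT) = (104−137)×10³/(8.314×781) = -33000/6493 = -5.082.
k_N/k_P = (3.45×10^12/2.59×10^9)·exp(-5.082) = 1332 × 0.006206 = 8.27.

8.27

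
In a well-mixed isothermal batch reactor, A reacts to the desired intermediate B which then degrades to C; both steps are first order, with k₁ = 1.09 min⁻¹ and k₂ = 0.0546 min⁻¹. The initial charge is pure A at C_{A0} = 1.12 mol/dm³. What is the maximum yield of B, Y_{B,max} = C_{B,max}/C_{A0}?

0.854

At the optimum, C_{B,max}/C_{A0} = (k₁/k₂)^[k₂/(k₂−k₁)].
= (1.09/0.0546)^(0.0546/(0.0546−1.09)) = (19.96)^(-0.05273) = 0.8540.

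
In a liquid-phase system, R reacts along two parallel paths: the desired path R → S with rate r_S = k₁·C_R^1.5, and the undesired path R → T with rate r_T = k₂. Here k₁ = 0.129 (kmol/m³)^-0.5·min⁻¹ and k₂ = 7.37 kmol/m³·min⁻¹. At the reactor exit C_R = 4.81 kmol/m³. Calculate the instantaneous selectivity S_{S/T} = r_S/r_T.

S_{S/T} = r_S/r_T = (k₁·C_R^1.5)/(k₂) = (k₁/k₂)·C_R^1.5.
= (0.129×4.810^1.5) / (7.37) = 1.361/7.370 = 0.185.
Since the desired path is higher order in R, keeping C_R high (PFR or concentrated feed) favours S.

0.185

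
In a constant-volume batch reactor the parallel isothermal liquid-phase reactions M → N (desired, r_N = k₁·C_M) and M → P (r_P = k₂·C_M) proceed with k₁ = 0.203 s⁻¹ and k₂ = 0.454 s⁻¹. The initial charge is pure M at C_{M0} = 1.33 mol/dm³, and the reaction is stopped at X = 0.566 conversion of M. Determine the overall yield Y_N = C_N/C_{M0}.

0.175

C_M = C_{M0}(1−X) = 0.5772 mol/dm³.
Both paths are first order in M, so the instantaneous fraction to N is constant: dC_N/d(−C_M) = k₁/(k₁+k₂) = 0.3090.
C_N = 0.3090·(C_{M0}−C_M) = 0.3090×0.7528 = 0.233 mol/dm³.
Y_N = C_N/C_{M0} = 0.2326/1.33 = 0.175.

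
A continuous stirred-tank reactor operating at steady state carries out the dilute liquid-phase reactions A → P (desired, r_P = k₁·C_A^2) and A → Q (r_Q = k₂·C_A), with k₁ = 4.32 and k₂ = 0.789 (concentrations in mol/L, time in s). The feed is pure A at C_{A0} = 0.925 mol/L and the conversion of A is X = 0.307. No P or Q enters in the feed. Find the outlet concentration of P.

Exit C_A = C_{A0}(1−X) = 0.925×0.693 = 0.6410 mol/L.
Rates in a CSTR are evaluated at the outlet concentration: r_P = 4.32×0.6410^2 = 1.775, r_Q = 0.789×0.6410 = 0.5058.
Fraction of consumed A going to P: r_P/(r_P+r_Q) = 0.7783.
C_P = 0.7783·C_{A0}·X = 0.7783×0.925×0.307 = 0.221 mol/L.

0.221 mol/L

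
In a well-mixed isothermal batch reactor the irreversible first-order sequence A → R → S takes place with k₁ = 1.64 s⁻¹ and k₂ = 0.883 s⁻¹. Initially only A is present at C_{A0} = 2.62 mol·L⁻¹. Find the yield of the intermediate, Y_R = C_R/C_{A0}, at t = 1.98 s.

0.293

For first-order series with pure A initially, C_R(t) = k₁C_{A0}/(k₂−k₁)·(e^(−k₁t) − e^(−k₂t)).
e^(−k₁t) = e^(−1.64×1.98) = e^(−3.247) = 0.03888; e^(−k₂t) = e^(−1.748) = 0.1741.
C_R = 1.64×2.62/(0.883−1.64) × (0.03888−0.1741) = (-5.676)×(-0.1352) = 0.7673 mol·L⁻¹.
Y_R = C_R/C_{A0} = 0.7673/2.62 = 0.293.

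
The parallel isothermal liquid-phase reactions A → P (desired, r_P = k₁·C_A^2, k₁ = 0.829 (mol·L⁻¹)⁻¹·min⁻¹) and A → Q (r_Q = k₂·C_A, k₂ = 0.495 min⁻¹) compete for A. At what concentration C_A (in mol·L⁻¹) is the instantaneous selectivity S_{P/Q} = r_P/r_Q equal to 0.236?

S_{P/Q} = (k₁/k₂)·C_A ⇒ C_A = S·k₂/k₁.
= 0.236×0.495/0.829 = 0.141 mol·L⁻¹.

0.141 mol·L⁻¹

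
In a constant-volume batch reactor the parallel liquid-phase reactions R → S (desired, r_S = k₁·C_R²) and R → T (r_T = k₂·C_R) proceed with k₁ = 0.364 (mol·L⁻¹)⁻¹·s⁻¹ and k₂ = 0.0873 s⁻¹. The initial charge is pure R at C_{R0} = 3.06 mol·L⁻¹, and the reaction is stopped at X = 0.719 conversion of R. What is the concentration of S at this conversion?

C_R = C_{R0}(1−X) = 0.8599 mol·L⁻¹.
Along a PFR/batch, dC_T/dC_R = −r_T/(r_S+r_T) = −k₂/(k₂+k₁·C_R).
Integrating from C_{R0} to C_R: C_T = (0.0873/0.364)·ln[(0.0873+0.364·3.06)/(0.0873+0.364·0.860)] = 0.2398·ln(1.201/0.4003) = 0.2635 mol·L⁻¹.
Then C_S = (C_{R0}−C_R) − C_T = 2.200 − 0.2635 = 1.937 mol·L⁻¹.

1.94 mol·L⁻¹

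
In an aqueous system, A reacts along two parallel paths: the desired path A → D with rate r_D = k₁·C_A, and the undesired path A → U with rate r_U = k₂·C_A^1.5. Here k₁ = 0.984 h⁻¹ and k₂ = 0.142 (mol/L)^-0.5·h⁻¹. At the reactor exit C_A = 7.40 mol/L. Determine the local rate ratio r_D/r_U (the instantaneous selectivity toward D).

S_{D/U} = r_D/r_U = (k₁·C_A)/(k₂·C_A^1.5) = (k₁/k₂)·C_A^-0.5.
= (0.984×7.400) / (0.142×7.400^1.5) = 7.282/2.858 = 2.55.

2.55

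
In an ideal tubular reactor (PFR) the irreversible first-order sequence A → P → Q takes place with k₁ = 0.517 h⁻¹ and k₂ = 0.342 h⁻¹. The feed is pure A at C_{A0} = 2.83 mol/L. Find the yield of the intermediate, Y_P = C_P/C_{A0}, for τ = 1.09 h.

0.353

Solving the coupled first-order balances gives C_P(τ) = [k₁/(k₂−k₁)]·C_{A0}·(e^(−k₁τ) − e^(−k₂τ)).
e^(−k₁τ) = e^(−0.517×1.09) = e^(−0.5635) = 0.5692; e^(−k₂τ) = e^(−0.3728) = 0.6888.
C_P = 0.517×2.83/(0.342−0.517) × (0.5692−0.6888) = (-8.361)×(-0.1196) = 1.000 mol/L.
Y_P = C_P/C_{A0} = 1.000/2.83 = 0.353.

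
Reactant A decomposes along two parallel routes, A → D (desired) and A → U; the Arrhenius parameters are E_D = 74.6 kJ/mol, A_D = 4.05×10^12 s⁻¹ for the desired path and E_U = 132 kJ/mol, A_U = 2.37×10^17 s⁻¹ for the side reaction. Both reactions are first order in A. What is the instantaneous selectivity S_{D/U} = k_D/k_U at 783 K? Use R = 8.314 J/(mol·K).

With equal orders, S_{D/U} = k_D/k_U = (A_D/A_U)·exp[(E_U−E_D)/(RT)].
(E_U−E_D)/(RT) = (132−74.6)×10³/(8.314×783) = 57400/6510 = 8.817.
k_D/k_U = (4.05×10^12/2.37×10^17)·exp(8.817) = 1.709×10^-5 × 6751 = 0.115.
Since E_D < E_U, lowering the temperature improves selectivity toward D.

0.115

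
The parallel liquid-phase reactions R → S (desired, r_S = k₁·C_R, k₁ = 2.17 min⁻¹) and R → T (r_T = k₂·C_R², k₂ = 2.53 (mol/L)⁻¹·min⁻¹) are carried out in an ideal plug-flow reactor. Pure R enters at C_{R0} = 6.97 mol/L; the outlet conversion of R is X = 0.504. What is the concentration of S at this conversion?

0.511 mol/L

C_R = C_{R0}(1−X) = 3.457 mol/L.
Along a PFR/batch, dC_S/dC_R = −r_S/(r_S+r_T) = −k₁/(k₁+k₂·C_R).
Integrating from C_{R0} to C_R: C_S = (2.17/2.53)·ln[(2.17+2.53·6.97)/(2.17+2.53·3.46)] = 0.8577·ln(19.80/10.92) = 0.5109 mol/L.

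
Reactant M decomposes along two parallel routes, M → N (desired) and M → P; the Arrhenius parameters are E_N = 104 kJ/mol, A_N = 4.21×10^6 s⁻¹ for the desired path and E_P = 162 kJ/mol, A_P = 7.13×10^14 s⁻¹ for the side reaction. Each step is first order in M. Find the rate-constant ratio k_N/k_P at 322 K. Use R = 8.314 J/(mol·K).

Since both paths have the same order in M, the concentration cancels and S_{N/P} = k_N/k_P = (A_N/A_P)·exp[(E_P−E_N)/(RT)].
(E_P−E_N)/(RT) = (162−104)×10³/(8.314×322) = 58000/2677 = 21.67.
k_N/k_P = (4.21×10^6/7.13×10^14)·exp(21.67) = 5.905×10^-9 × 2.565×10^9 = 15.1.

15.1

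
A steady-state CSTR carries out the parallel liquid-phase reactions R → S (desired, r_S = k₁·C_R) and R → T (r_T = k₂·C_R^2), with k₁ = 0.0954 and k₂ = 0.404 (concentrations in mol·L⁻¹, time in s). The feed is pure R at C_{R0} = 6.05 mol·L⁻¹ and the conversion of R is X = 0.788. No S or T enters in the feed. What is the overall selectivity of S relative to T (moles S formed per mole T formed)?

Exit C_R = C_{R0}(1−X) = 6.05×0.212 = 1.283 mol·L⁻¹.
Rates in a CSTR are evaluated at the outlet concentration: r_S = 0.0954×1.283 = 0.1224, r_T = 0.404×1.283^2 = 0.6646.
Overall selectivity = C_S/C_T = r_Sτ/(r_Tτ) = r_S/r_T = 0.184.

0.184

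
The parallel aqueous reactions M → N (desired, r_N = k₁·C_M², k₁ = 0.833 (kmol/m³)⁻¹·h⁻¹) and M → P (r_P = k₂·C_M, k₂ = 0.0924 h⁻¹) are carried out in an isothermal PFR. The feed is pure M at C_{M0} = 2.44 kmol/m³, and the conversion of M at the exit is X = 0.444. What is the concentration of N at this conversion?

1.02 kmol/m³

C_M = C_{M0}(1−X) = 1.357 kmol/m³.
Along a PFR/batch, dC_P/dC_M = −r_P/(r_N+r_P) = −k₂/(k₂+k₁·C_M).
Integrating from C_{M0} to C_M: C_P = (0.0924/0.833)·ln[(0.0924+0.833·2.44)/(0.0924+0.833·1.36)] = 0.1109·ln(2.125/1.222) = 0.06132 kmol/m³.
Then C_N = (C_{M0}−C_M) − C_P = 1.083 − 0.06132 = 1.022 kmol/m³.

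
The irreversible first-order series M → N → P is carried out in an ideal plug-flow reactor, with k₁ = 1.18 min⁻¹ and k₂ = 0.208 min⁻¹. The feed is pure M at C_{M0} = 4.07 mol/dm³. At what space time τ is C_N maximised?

1.79 min

For first-order series the maximum of C_N occurs at τ_opt = ln(k₂/k₁)/(k₂−k₁).
= ln(0.208/1.18)/(0.208−1.18) = ln(0.1763)/-0.9720 = -1.736/-0.9720 = 1.79 min.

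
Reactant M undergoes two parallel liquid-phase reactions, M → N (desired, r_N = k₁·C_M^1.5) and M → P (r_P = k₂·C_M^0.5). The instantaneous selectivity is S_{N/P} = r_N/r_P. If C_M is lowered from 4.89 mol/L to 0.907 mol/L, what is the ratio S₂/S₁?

S_{N/P} = (k₁/k₂)·C_M, so S₂/S₁ = (C_{M,2}/C_{M,1}).
= 0.907/4.89 = 0.185.
Selectivity toward N falls as C_M falls — high-concentration operation is favoured.

0.185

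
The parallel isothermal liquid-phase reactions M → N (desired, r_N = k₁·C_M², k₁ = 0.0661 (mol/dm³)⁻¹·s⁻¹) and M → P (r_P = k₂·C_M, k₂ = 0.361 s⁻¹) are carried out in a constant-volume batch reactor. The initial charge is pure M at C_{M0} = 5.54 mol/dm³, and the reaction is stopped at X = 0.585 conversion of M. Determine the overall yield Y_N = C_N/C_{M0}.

C_M = C_{M0}(1−X) = 2.299 mol/dm³.
Along a PFR/batch, dC_P/dC_M = −r_P/(r_N+r_P) = −k₂/(k₂+k₁·C_M).
Integrating from C_{M0} to C_M: C_P = (0.361/0.0661)·ln[(0.361+0.0661·5.54)/(0.361+0.0661·2.30)] = 5.461·ln(0.7272/0.5130) = 1.906 mol/dm³.
Then C_N = (C_{M0}−C_M) − C_P = 3.241 − 1.906 = 1.335 mol/dm³.
Y_N = C_N/C_{M0} = 1.335/5.54 = 0.241.

0.241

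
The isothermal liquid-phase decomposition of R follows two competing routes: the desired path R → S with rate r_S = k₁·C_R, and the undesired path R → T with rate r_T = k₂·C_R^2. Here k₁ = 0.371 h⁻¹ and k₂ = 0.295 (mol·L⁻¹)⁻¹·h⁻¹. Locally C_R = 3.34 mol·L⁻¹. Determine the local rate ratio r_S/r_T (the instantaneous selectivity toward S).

S_{S/T} = r_S/r_T = (k₁·C_R)/(k₂·C_R^2) = (k₁/k₂)·C_R⁻¹.
= (0.371×3.340) / (0.295×3.340^2) = 1.239/3.291 = 0.377.
The undesired path is higher order in R, so low C_R (CSTR or dilute feed) favours S.

0.377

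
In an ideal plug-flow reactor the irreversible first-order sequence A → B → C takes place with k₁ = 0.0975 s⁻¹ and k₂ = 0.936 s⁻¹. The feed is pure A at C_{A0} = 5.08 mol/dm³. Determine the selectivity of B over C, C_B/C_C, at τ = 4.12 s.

0.295

Solving the coupled first-order balances gives C_B(τ) = [k₁/(k₂−k₁)]·C_{A0}·(e^(−k₁τ) − e^(−k₂τ)).
e^(−k₁τ) = e^(−0.0975×4.12) = e^(−0.4017) = 0.6692; e^(−k₂τ) = e^(−3.856) = 0.02115.
C_B = 0.0975×5.08/(0.936−0.0975) × (0.6692−0.02115) = 0.5907×0.6480 = 0.3828 mol/dm³.
C_A = C_{A0}e^(−k₁τ) = 3.399 mol/dm³, so C_C = C_{A0}−C_A−C_B = 1.298 mol/dm³; C_B/C_C = 0.295.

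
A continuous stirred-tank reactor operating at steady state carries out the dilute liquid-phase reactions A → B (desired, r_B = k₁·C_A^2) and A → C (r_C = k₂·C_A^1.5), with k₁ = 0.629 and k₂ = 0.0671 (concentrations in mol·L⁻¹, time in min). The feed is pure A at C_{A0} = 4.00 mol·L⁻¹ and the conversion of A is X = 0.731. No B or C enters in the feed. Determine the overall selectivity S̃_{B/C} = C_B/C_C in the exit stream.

9.72

Exit C_A = C_{A0}(1−X) = 4.00×0.269 = 1.076 mol·L⁻¹.
In a CSTR the entire volume is at exit conditions, so r_B = 0.629×1.076^2 = 0.7282 and r_C = 0.0671×1.076^1.5 = 0.07489.
Overall selectivity = C_B/C_C = r_Bτ/(r_Cτ) = r_B/r_C = 9.72.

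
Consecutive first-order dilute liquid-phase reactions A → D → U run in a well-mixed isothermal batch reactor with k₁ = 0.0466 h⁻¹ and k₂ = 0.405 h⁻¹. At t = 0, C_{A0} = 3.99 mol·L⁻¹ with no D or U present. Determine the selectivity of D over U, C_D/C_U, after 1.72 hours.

2.53

The intermediate concentration in a first-order A→B→C sequence is C_D = k₁C_{A0}(e^(−k₁t) − e^(−k₂t))/(k₂−k₁).
e^(−k₁t) = e^(−0.0466×1.72) = e^(−0.08015) = 0.9230; e^(−k₂t) = e^(−0.6966) = 0.4983.
C_D = 0.0466×3.99/(0.405−0.0466) × (0.9230−0.4983) = 0.5188×0.4247 = 0.2203 mol·L⁻¹.
C_A = C_{A0}e^(−k₁t) = 3.683 mol·L⁻¹, so C_U = C_{A0}−C_A−C_D = 0.08700 mol·L⁻¹; C_D/C_U = 2.53.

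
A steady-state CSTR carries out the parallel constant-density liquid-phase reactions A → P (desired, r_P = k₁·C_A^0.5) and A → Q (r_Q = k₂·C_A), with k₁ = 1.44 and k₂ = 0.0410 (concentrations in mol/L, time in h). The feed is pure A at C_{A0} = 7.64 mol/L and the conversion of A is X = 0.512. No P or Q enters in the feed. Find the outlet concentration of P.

Exit C_A = C_{A0}(1−X) = 7.64×0.488 = 3.728 mol/L.
In a CSTR the entire volume is at exit conditions, so r_P = 1.44×3.728^0.5 = 2.780 and r_Q = 0.0410×3.728 = 0.1529.
Fraction of consumed A going to P: r_P/(r_P+r_Q) = 0.9479.
C_P = 0.9479·C_{A0}·X = 0.9479×7.64×0.512 = 3.71 mol/L.

3.71 mol/L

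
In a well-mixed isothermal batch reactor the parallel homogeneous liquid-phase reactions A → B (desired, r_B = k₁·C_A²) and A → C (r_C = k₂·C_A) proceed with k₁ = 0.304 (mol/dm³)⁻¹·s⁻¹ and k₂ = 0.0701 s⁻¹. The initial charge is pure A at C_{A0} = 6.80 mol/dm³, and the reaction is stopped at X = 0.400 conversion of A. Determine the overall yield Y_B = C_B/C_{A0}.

C_A = C_{A0}(1−X) = 4.080 mol/dm³.
Along a PFR/batch, dC_C/dC_A = −r_C/(r_B+r_C) = −k₂/(k₂+k₁·C_A).
Integrating from C_{A0} to C_A: C_C = (0.0701/0.304)·ln[(0.0701+0.304·6.80)/(0.0701+0.304·4.08)] = 0.2306·ln(2.137/1.310) = 0.1128 mol/dm³.
Then C_B = (C_{A0}−C_A) − C_C = 2.720 − 0.1128 = 2.607 mol/dm³.
Y_B = C_B/C_{A0} = 2.607/6.80 = 0.383.

0.383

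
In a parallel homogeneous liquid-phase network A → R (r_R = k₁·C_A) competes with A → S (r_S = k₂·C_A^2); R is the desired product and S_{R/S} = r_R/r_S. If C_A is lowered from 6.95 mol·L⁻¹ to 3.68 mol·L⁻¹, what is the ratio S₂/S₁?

S_{R/S} = (k₁/k₂)·C_A⁻¹, so S₂/S₁ = (C_{A,2}/C_{A,1})⁻¹.
= 6.95/3.68 = 1.89.
Selectivity toward R rises as C_A falls — low-concentration operation is favoured.

1.89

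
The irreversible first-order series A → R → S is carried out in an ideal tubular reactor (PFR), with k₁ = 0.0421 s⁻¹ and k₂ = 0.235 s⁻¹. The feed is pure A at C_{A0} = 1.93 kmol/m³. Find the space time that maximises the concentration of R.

Setting dC_R/dτ = 0 gives τ_opt = ln(k₂/k₁)/(k₂−k₁).
= ln(0.235/0.0421)/(0.235−0.0421) = ln(5.582)/0.1929 = 1.720/0.1929 = 8.91 s.

8.91 s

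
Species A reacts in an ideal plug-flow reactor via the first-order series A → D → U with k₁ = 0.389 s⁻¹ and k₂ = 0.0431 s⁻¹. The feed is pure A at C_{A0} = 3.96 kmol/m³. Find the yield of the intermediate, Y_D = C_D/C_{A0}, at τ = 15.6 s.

0.572

Solving the coupled first-order balances gives C_D(τ) = [k₁/(k₂−k₁)]·C_{A0}·(e^(−k₁τ) − e^(−k₂τ)).
e^(−k₁τ) = e^(−0.389×15.6) = e^(−6.068) = 0.002315; e^(−k₂τ) = e^(−0.6724) = 0.5105.
C_D = 0.389×3.96/(0.0431−0.389) × (0.002315−0.5105) = (-4.453)×(-0.5082) = 2.263 kmol/m³.
Y_D = C_D/C_{A0} = 2.263/3.96 = 0.572.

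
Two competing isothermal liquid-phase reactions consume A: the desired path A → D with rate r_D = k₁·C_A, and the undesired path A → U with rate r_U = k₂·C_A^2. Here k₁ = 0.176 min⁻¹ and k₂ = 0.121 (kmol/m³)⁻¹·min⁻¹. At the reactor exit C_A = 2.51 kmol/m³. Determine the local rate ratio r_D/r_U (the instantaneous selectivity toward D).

S_{D/U} = r_D/r_U = (k₁·C_A)/(k₂·C_A^2) = (k₁/k₂)·C_A⁻¹.
= (0.176×2.510) / (0.121×2.510^2) = 0.4418/0.7623 = 0.580.
The undesired path is higher order in A, so low C_A (CSTR or dilute feed) favours D.

0.580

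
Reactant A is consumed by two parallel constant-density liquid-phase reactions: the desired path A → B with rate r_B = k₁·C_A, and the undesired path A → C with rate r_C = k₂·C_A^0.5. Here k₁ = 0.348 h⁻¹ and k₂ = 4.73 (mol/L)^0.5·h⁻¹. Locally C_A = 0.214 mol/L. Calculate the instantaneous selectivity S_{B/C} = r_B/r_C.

0.0340

S_{B/C} = r_B/r_C = (k₁·C_A)/(k₂·C_A^0.5) = (k₁/k₂)·C_A^0.5.
= (0.348×0.2140) / (4.73×0.2140^0.5) = 0.07447/2.188 = 0.0340.
Since the desired path is higher order in A, keeping C_A high (PFR or concentrated feed) favours B.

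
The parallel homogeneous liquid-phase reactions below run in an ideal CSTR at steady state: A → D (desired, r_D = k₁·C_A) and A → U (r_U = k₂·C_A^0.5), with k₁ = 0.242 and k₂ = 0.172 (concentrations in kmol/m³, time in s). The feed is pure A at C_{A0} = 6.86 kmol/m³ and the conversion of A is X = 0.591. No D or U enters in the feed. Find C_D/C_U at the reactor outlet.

Exit C_A = C_{A0}(1−X) = 6.86×0.409 = 2.806 kmol/m³.
In a CSTR the entire volume is at exit conditions, so r_D = 0.242×2.806 = 0.6790 and r_U = 0.172×2.806^0.5 = 0.2881.
Overall selectivity = C_D/C_U = r_Dτ/(r_Uτ) = r_D/r_U = 2.36.

2.36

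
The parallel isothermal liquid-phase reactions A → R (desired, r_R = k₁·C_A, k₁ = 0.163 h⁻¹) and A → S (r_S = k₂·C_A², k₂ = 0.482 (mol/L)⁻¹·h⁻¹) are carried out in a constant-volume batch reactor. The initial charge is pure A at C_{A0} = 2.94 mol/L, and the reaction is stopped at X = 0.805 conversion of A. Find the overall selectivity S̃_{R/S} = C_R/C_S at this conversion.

C_A = C_{A0}(1−X) = 0.5733 mol/L.
Along a PFR/batch, dC_R/dC_A = −r_R/(r_R+r_S) = −k₁/(k₁+k₂·C_A).
Integrating from C_{A0} to C_A: C_R = (0.163/0.482)·ln[(0.163+0.482·2.94)/(0.163+0.482·0.573)] = 0.3382·ln(1.580/0.4393) = 0.4329 mol/L.
C_S = (C_{A0}−C_A)−C_R = 1.934 mol/L; S̃_{R/S} = 0.4329/1.934 = 0.224.

0.224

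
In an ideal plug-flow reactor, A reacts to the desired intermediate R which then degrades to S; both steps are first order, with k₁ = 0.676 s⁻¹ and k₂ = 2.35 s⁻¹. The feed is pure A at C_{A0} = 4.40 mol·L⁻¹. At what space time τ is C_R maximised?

For first-order series the maximum of C_R occurs at τ_opt = ln(k₂/k₁)/(k₂−k₁).
= ln(2.35/0.676)/(2.35−0.676) = ln(3.476)/1.674 = 1.246/1.674 = 0.744 s.

0.744 s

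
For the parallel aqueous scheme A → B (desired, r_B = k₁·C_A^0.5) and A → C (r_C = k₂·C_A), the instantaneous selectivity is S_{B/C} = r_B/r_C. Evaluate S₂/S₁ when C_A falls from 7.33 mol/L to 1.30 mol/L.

2.37

S_{B/C} = (k₁/k₂)·C_A^-0.5, so S₂/S₁ = (C_{A,2}/C_{A,1})^-0.5.
= (1.30/7.33)^(-0.5) = (0.1774)^(-0.5) = 2.37.
Selectivity toward B rises as C_A falls — low-concentration operation is favoured.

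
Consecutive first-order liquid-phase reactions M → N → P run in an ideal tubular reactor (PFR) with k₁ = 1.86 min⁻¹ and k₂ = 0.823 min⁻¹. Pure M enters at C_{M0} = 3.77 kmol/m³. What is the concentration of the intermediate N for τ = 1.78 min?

Solving the coupled first-order balances gives C_N(τ) = [k₁/(k₂−k₁)]·C_{M0}·(e^(−k₁τ) − e^(−k₂τ)).
e^(−k₁τ) = e^(−1.86×1.78) = e^(−3.311) = 0.03649; e^(−k₂τ) = e^(−1.465) = 0.2311.
C_N = 1.86×3.77/(0.823−1.86) × (0.03649−0.2311) = (-6.762)×(-0.1946) = 1.316 kmol/m³.

1.32 kmol/m³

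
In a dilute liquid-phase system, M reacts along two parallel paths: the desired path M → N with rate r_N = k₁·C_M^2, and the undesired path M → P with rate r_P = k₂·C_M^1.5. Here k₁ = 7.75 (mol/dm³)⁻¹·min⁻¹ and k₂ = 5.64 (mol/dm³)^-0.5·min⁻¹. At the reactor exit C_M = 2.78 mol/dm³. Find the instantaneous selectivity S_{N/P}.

S_{N/P} = r_N/r_P = (k₁·C_M^2)/(k₂·C_M^1.5) = (k₁/k₂)·C_M^0.5.
= (7.75×2.780^2) / (5.64×2.780^1.5) = 59.90/26.14 = 2.29.

2.29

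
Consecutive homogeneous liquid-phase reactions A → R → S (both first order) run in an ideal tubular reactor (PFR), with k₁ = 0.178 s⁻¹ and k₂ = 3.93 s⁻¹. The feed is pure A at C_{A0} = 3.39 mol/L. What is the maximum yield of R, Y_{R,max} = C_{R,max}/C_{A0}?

At the optimum, C_{R,max}/C_{A0} = (k₁/k₂)^[k₂/(k₂−k₁)].
= (0.178/3.93)^(3.93/(3.93−0.178)) = (0.04529)^(1.047) = 0.03911.

0.0391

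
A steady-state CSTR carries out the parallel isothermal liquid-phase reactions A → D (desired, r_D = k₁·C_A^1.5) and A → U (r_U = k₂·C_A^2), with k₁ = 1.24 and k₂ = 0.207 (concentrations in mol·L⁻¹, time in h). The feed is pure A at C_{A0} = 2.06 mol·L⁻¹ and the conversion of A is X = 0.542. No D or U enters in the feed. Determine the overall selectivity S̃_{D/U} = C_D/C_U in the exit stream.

6.17

Exit C_A = C_{A0}(1−X) = 2.06×0.458 = 0.9435 mol·L⁻¹.
Rates in a CSTR are evaluated at the outlet concentration: r_D = 1.24×0.9435^1.5 = 1.136, r_U = 0.207×0.9435^2 = 0.1843.
Overall selectivity = C_D/C_U = r_Dτ/(r_Uτ) = r_D/r_U = 6.17.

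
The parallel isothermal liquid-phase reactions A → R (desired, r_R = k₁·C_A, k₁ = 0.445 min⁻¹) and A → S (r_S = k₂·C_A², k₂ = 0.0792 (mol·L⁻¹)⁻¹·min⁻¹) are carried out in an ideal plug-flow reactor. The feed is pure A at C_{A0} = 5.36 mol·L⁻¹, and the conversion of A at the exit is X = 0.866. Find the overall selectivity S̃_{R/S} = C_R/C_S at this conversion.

C_A = C_{A0}(1−X) = 0.7182 mol·L⁻¹.
Along a PFR/batch, dC_R/dC_A = −r_R/(r_R+r_S) = −k₁/(k₁+k₂·C_A).
Integrating from C_{A0} to C_A: C_R = (0.445/0.0792)·ln[(0.445+0.0792·5.36)/(0.445+0.0792·0.718)] = 5.619·ln(0.8695/0.5019) = 3.088 mol·L⁻¹.
C_S = (C_{A0}−C_A)−C_R = 1.554 mol·L⁻¹; S̃_{R/S} = 3.088/1.554 = 1.99.

1.99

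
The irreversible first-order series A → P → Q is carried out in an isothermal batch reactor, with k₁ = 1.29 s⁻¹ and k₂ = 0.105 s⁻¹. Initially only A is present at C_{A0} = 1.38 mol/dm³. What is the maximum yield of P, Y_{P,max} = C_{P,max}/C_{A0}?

0.801

At the optimum, C_{P,max}/C_{A0} = (k₁/k₂)^[k₂/(k₂−k₁)].
= (1.29/0.105)^(0.105/(0.105−1.29)) = (12.29)^(-0.08861) = 0.8007.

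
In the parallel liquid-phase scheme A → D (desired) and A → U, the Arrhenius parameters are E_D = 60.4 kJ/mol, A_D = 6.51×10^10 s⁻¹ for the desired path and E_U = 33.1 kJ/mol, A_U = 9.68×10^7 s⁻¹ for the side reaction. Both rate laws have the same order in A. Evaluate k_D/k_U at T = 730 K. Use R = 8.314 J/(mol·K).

k_D/k_U = (A_D/A_U)·exp[−(E_D−E_U)/(RT)] = (A_D/A_U)·exp[(E_U−E_D)/(RT)].
(E_U−E_D)/(RT) = (33.1−60.4)×10³/(8.314×730) = -27300/6069 = -4.498.
k_D/k_U = (6.51×10^10/9.68×10^7)·exp(-4.498) = 672.5 × 0.01113 = 7.49.
Since E_D > E_U, raising the temperature improves selectivity toward D.

7.49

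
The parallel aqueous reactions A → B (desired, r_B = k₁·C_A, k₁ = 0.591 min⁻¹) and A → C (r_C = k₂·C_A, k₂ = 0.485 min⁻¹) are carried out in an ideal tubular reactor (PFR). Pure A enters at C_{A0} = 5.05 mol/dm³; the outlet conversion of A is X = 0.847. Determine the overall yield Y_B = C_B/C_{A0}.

0.465

C_A = C_{A0}(1−X) = 0.7727 mol/dm³.
Both paths are first order in A, so the instantaneous fraction to B is constant: dC_B/d(−C_A) = k₁/(k₁+k₂) = 0.5493.
C_B = 0.5493·(C_{A0}−C_A) = 0.5493×4.277 = 2.35 mol/dm³.
Y_B = C_B/C_{A0} = 2.349/5.05 = 0.465.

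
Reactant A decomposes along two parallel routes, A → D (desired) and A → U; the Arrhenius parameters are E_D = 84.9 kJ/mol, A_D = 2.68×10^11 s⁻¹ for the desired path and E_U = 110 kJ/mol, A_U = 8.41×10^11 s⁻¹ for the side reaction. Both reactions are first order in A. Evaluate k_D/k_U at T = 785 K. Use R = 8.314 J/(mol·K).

Since both paths have the same order in A, the concentration cancels and S_{D/U} = k_D/k_U = (A_D/A_U)·exp[(E_U−E_D)/(RT)].
(E_U−E_D)/(RT) = (110−84.9)×10³/(8.314×785) = 25100/6526 = 3.846.
k_D/k_U = (2.68×10^11/8.41×10^11)·exp(3.846) = 0.3187 × 46.80 = 14.9.
Since E_D < E_U, lowering the temperature improves selectivity toward D.

14.9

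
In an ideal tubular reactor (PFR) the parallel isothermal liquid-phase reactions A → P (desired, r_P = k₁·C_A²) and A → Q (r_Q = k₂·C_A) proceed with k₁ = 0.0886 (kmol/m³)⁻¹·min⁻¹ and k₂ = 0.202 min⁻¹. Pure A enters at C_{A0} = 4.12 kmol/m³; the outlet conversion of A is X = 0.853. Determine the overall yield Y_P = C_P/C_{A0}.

C_A = C_{A0}(1−X) = 0.6056 kmol/m³.
Along a PFR/batch, dC_Q/dC_A = −r_Q/(r_P+r_Q) = −k₂/(k₂+k₁·C_A).
Integrating from C_{A0} to C_A: C_Q = (0.202/0.0886)·ln[(0.202+0.0886·4.12)/(0.202+0.0886·0.606)] = 2.280·ln(0.5670/0.2557) = 1.816 kmol/m³.
Then C_P = (C_{A0}−C_A) − C_Q = 3.514 − 1.816 = 1.698 kmol/m³.
Y_P = C_P/C_{A0} = 1.698/4.12 = 0.412.

0.412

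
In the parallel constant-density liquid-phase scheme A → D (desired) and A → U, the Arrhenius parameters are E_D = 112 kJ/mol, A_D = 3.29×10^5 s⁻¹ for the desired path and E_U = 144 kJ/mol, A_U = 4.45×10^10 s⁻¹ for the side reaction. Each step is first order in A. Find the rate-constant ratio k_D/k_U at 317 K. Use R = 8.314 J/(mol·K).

k_D/k_U = (A_D/A_U)·exp[−(E_D−E_U)/(RT)] = (A_D/A_U)·exp[(E_U−E_D)/(RT)].
(E_U−E_D)/(RT) = (144−112)×10³/(8.314×317) = 32000/2636 = 12.14.
k_D/k_U = (3.29×10^5/4.45×10^10)·exp(12.14) = 7.393×10^-6 × 1.875×10^5 = 1.39.
Since E_D < E_U, lowering the temperature improves selectivity toward D.

1.39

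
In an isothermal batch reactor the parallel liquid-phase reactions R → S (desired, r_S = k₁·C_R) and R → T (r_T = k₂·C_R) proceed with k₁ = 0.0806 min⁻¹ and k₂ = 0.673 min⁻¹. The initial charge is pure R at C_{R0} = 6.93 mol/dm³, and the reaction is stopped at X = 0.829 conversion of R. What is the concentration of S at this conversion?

C_R = C_{R0}(1−X) = 1.185 mol/dm³.
Both paths are first order in R, so the instantaneous fraction to S is constant: dC_S/d(−C_R) = k₁/(k₁+k₂) = 0.1070.
C_S = 0.1070·(C_{R0}−C_R) = 0.1070×5.745 = 0.614 mol/dm³.

0.614 mol/dm³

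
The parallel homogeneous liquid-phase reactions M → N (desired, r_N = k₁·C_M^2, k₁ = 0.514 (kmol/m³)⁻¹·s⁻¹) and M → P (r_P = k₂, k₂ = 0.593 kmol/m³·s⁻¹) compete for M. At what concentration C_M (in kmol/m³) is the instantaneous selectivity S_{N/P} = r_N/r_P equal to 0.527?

0.780 kmol/m³

S_{N/P} = (k₁/k₂)·C_M^2 ⇒ C_M = (S·k₂/k₁)^(0.5).
= (0.527×0.593/0.514)^(0.5) = (0.6080)^(0.5) = 0.780 kmol/m³.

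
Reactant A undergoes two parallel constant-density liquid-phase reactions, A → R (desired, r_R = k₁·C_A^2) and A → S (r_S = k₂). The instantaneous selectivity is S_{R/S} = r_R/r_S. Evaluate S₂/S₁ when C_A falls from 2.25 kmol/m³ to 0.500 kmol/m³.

S_{R/S} = (k₁/k₂)·C_A^2, so S₂/S₁ = (C_{A,2}/C_{A,1})^2.
= (0.500/2.25)^2 = (0.2222)^2 = 0.0494.
Selectivity toward R falls as C_A falls — high-concentration operation is favoured.

0.0494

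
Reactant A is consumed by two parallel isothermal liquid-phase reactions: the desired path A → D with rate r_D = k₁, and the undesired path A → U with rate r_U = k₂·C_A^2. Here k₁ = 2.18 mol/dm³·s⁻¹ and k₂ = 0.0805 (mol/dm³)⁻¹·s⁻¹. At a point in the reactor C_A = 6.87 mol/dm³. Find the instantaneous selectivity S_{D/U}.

0.574

S_{D/U} = r_D/r_U = (k₁)/(k₂·C_A^2) = (k₁/k₂)·C_A^-2.
= (2.18) / (0.0805×6.870^2) = 2.180/3.799 = 0.574.
The undesired path is higher order in A, so low C_A (CSTR or dilute feed) favours D.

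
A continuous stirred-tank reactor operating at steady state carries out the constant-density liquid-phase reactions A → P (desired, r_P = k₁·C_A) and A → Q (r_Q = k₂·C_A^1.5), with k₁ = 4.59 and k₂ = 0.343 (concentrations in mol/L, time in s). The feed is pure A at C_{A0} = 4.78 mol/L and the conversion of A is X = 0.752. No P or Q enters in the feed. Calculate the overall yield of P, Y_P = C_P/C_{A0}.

Exit C_A = C_{A0}(1−X) = 4.78×0.248 = 1.185 mol/L.
A CSTR operates uniformly at the exit composition, giving r_P = 5.441 and r_Q = 0.4427 (each k·C_A^n at C_A = 1.185).
Fraction of consumed A going to P: r_P/(r_P+r_Q) = 0.9248.
C_P = 0.9248·C_{A0}·X = 0.9248×4.78×0.752 = 3.32 mol/L; Y_P = C_P/C_{A0} = 0.695.

0.695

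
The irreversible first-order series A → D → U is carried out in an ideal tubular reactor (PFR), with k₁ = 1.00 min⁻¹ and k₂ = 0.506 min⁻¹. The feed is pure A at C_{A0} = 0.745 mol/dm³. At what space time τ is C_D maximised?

Setting dC_D/dτ = 0 gives τ_opt = ln(k₂/k₁)/(k₂−k₁).
= ln(0.506/1.00)/(0.506−1.00) = ln(0.5060)/-0.4940 = -0.6812/-0.4940 = 1.38 min.

1.38 min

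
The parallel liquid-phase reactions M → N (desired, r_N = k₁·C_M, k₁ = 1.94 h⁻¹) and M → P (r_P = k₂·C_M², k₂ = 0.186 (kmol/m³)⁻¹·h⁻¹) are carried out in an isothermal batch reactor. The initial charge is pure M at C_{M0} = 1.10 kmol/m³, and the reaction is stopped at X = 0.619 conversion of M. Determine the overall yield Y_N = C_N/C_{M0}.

0.577

C_M = C_{M0}(1−X) = 0.4191 kmol/m³.
Along a PFR/batch, dC_N/dC_M = −r_N/(r_N+r_P) = −k₁/(k₁+k₂·C_M).
Integrating from C_{M0} to C_M: C_N = (1.94/0.186)·ln[(1.94+0.186·1.10)/(1.94+0.186·0.419)] = 10.43·ln(2.145/2.018) = 0.6349 kmol/m³.
Y_N = C_N/C_{M0} = 0.6349/1.10 = 0.577.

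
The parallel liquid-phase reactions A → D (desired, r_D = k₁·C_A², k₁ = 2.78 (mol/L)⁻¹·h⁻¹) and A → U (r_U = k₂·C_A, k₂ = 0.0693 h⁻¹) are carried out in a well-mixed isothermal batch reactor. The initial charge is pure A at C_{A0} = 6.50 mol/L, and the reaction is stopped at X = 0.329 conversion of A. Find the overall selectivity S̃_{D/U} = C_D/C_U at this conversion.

C_A = C_{A0}(1−X) = 4.362 mol/L.
Along a PFR/batch, dC_U/dC_A = −r_U/(r_D+r_U) = −k₂/(k₂+k₁·C_A).
Integrating from C_{A0} to C_A: C_U = (0.0693/2.78)·ln[(0.0693+2.78·6.50)/(0.0693+2.78·4.36)] = 0.02493·ln(18.14/12.19) = 0.009899 mol/L.
Then C_D = (C_{A0}−C_A) − C_U = 2.138 − 0.009899 = 2.129 mol/L.
S̃_{D/U} = C_D/C_U = 2.129/0.009899 = 215.

215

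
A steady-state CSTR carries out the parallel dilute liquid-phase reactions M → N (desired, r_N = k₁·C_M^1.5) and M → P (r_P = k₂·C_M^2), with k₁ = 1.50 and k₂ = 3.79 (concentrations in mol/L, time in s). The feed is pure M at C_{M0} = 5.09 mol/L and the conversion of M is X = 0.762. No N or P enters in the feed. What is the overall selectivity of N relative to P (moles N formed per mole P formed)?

0.360

Exit C_M = C_{M0}(1−X) = 5.09×0.238 = 1.211 mol/L.
Rates in a CSTR are evaluated at the outlet concentration: r_N = 1.50×1.211^1.5 = 2.000, r_P = 3.79×1.211^2 = 5.562.
Overall selectivity = C_N/C_P = r_Nτ/(r_Pτ) = r_N/r_P = 0.360.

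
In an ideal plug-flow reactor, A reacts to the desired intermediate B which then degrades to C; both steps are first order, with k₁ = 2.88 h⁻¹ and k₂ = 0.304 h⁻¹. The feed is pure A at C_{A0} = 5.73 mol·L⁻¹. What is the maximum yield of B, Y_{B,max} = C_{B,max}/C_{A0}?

0.767

At the optimum, C_{B,max}/C_{A0} = (k₁/k₂)^[k₂/(k₂−k₁)].
= (2.88/0.304)^(0.304/(0.304−2.88)) = (9.474)^(-0.1180) = 0.7669.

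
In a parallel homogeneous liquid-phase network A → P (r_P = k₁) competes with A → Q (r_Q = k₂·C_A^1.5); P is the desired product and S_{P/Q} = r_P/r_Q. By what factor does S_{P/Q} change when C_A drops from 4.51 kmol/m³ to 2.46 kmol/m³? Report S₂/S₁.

S_{P/Q} = (k₁/k₂)·C_A^-1.5, so S₂/S₁ = (C_{A,2}/C_{A,1})^-1.5.
= (2.46/4.51)^(-1.5) = (0.5455)^(-1.5) = 2.48.
Selectivity toward P rises as C_A falls — low-concentration operation is favoured.

2.48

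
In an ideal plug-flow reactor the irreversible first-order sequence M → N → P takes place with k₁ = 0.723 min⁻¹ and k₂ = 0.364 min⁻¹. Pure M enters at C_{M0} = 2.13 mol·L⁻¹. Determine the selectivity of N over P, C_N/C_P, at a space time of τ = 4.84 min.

For first-order series with pure M initially, C_N(τ) = k₁C_{M0}/(k₂−k₁)·(e^(−k₁τ) − e^(−k₂τ)).
e^(−k₁τ) = e^(−0.723×4.84) = e^(−3.499) = 0.03022; e^(−k₂τ) = e^(−1.762) = 0.1717.
C_N = 0.723×2.13/(0.364−0.723) × (0.03022−0.1717) = (-4.290)×(-0.1415) = 0.6071 mol·L⁻¹.
C_M = C_{M0}e^(−k₁τ) = 0.06436 mol·L⁻¹, so C_P = C_{M0}−C_M−C_N = 1.459 mol·L⁻¹; C_N/C_P = 0.416.

0.416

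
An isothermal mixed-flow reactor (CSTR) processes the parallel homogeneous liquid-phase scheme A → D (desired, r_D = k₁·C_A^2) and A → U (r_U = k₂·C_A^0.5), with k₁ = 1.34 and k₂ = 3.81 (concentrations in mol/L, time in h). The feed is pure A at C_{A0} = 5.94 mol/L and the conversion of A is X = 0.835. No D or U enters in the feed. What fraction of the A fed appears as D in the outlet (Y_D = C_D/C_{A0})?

Exit C_A = C_{A0}(1−X) = 5.94×0.165 = 0.9801 mol/L.
A CSTR operates uniformly at the exit composition, giving r_D = 1.287 and r_U = 3.772 (each k·C_A^n at C_A = 0.9801).
Fraction of consumed A going to D: r_D/(r_D+r_U) = 0.2544.
C_D = 0.2544·C_{A0}·X = 0.2544×5.94×0.835 = 1.26 mol/L; Y_D = C_D/C_{A0} = 0.212.

0.212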